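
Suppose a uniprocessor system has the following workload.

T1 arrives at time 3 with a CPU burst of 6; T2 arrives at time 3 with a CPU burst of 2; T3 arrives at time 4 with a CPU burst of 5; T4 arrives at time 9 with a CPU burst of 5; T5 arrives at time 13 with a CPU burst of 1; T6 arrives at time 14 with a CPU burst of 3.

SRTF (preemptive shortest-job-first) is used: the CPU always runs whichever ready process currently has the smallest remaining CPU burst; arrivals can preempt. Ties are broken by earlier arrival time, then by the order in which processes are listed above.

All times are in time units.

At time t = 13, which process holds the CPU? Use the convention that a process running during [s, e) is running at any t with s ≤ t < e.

T5

Schedule: | idle 0-3 | T2 3-5 | T3 5-10 | T4 10-13 | T5 13-14 | T4 14-16 | T6 16-19 | T1 19-25 |
Completion: T1=25  T2=5  T3=10  T4=16  T5=14  T6=19
Turnaround (C−A): T1=22  T2=2  T3=6  T4=7  T5=1  T6=5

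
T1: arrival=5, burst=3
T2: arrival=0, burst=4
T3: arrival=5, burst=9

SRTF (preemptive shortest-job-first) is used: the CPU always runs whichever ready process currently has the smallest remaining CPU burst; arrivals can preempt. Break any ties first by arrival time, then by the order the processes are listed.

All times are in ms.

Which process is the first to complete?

Gantt: | T2 0-4 | idle 4-5 | T1 5-8 | T3 8-17 |
Completion: T1=8  T2=4  T3=17
Finish order: T2 → T1 → T3

T2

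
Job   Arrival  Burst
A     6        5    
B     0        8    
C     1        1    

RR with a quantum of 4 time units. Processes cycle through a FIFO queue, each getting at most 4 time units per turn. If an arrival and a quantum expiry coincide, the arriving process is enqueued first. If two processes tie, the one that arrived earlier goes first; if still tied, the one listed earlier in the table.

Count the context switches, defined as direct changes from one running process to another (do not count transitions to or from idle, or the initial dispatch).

3

Schedule: | B 0-4 | C 4-5 | B 5-9 | A 9-14 |
Completion: A=14  B=9  C=5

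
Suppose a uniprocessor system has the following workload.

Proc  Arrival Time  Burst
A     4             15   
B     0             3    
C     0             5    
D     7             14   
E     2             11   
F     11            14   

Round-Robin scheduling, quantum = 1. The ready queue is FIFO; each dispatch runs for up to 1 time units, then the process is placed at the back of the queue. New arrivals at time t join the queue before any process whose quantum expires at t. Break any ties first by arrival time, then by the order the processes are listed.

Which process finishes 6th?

F

Schedule: | B 0-1 | C 1-2 | B 2-3 | E 3-4 | C 4-5 | B 5-6 | A 6-7 | E 7-8 | C 8-9 | D 9-10 | A 10-11 | E 11-12 | C 12-13 | D 13-14 | F 14-15 | A 15-16 | E 16-17 | C 17-18 | D 18-19 | F 19-20 | A 20-21 | E 21-22 | D 22-23 | F 23-24 | A 24-25 | E 25-26 | D 26-27 | F 27-28 | A 28-29 | E 29-30 | D 30-31 | F 31-32 | A 32-33 | E 33-34 | D 34-35 | F 35-36 | A 36-37 | E 37-38 | D 38-39 | F 39-40 | A 40-41 | E 41-42 | D 42-43 | F 43-44 | A 44-45 | E 45-46 | D 46-47 | F 47-48 | A 48-49 | D 49-50 | F 50-51 | A 51-52 | D 52-53 | F 53-54 | A 54-55 | D 55-56 | F 56-57 | A 57-58 | D 58-59 | F 59-60 | A 60-61 | F 61-62 |
Completion: A=61  B=6  C=18  D=59  E=46  F=62
Turnaround (C−A): A=57  B=6  C=18  D=52  E=44  F=51
Finish order: B → C → E → D → A → F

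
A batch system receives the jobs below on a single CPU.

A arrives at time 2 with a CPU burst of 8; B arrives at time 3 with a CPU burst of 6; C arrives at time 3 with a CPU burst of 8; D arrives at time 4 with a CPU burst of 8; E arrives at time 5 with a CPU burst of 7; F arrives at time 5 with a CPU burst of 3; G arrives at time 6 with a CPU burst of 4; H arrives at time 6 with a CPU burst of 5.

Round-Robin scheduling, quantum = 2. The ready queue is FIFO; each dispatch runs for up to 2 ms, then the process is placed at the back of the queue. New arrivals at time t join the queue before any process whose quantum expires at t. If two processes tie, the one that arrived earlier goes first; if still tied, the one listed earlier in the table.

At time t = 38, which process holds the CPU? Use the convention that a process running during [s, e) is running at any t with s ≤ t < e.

Gantt: | idle 0-2 | A 2-4 | B 4-6 | C 6-8 | D 8-10 | A 10-12 | E 12-14 | F 14-16 | G 16-18 | H 18-20 | B 20-22 | C 22-24 | D 24-26 | A 26-28 | E 28-30 | F 30-31 | G 31-33 | H 33-35 | B 35-37 | C 37-39 | D 39-41 | A 41-43 | E 43-45 | H 45-46 | C 46-48 | D 48-50 | E 50-51 |
Completion: A=43  B=37  C=48  D=50  E=51  F=31  G=33  H=46

C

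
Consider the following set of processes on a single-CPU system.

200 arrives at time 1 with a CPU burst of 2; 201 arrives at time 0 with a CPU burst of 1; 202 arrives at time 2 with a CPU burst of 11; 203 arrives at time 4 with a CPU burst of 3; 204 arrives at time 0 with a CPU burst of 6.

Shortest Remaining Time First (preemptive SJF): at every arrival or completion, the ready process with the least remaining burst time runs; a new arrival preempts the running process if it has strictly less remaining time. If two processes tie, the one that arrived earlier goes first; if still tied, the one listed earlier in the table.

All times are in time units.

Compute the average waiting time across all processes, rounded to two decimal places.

Schedule: | 201 0-1 | 200 1-3 | 204 3-4 | 203 4-7 | 204 7-12 | 202 12-23 |
Completion: 200=3  201=1  202=23  203=7  204=12
Turnaround (C−A): 200=2  201=1  202=21  203=3  204=12
Waiting times: 200=0, 201=0, 202=10, 203=0, 204=6
Average waiting = (0+0+10+0+6) / 5 = 16/5 = 3.20

3.20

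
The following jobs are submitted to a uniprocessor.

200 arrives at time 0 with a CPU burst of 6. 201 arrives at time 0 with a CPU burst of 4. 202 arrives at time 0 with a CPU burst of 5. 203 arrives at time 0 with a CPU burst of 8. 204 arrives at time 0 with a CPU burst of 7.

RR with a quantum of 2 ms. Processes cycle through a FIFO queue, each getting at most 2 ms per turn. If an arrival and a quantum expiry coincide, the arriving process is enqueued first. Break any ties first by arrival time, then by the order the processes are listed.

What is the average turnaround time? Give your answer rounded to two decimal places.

23.60

Schedule: | 200 0-2 | 201 2-4 | 202 4-6 | 203 6-8 | 204 8-10 | 200 10-12 | 201 12-14 | 202 14-16 | 203 16-18 | 204 18-20 | 200 20-22 | 202 22-23 | 203 23-25 | 204 25-27 | 203 27-29 | 204 29-30 |
Completion: 200=22  201=14  202=23  203=29  204=30
Turnaround (C−A): 200=22  201=14  202=23  203=29  204=30
Turnaround times: 200=22, 201=14, 202=23, 203=29, 204=30
Average turnaround = (22+14+23+29+30) / 5 = 118/5 = 23.60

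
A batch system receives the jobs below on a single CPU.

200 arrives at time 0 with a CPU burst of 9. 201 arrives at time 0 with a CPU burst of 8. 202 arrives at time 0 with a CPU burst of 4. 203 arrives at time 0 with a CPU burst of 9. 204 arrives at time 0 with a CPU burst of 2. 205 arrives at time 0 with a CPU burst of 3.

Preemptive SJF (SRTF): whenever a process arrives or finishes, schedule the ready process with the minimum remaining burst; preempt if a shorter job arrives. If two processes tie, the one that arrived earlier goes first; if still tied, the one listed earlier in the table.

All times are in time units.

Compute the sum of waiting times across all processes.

Gantt: | 204 0-2 | 205 2-5 | 202 5-9 | 201 9-17 | 200 17-26 | 203 26-35 |
Completion: 200=26  201=17  202=9  203=35  204=2  205=5
Turnaround (C−A): 200=26  201=17  202=9  203=35  204=2  205=5
Waiting = turnaround − burst: 200=17, 201=9, 202=5, 203=26, 204=0, 205=2
Total waiting = 17 + 9 + 5 + 26 + 0 + 2 = 59

59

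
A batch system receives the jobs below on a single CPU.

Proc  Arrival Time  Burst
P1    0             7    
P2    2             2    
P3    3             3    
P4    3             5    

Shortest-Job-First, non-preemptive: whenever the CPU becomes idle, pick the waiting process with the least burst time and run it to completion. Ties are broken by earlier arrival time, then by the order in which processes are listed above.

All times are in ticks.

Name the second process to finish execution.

P2

Schedule: | P1 0-7 | P2 7-9 | P3 9-12 | P4 12-17 |
Completion: P1=7  P2=9  P3=12  P4=17
Turnaround (C−A): P1=7  P2=7  P3=9  P4=14
Finish order: P1 → P2 → P3 → P4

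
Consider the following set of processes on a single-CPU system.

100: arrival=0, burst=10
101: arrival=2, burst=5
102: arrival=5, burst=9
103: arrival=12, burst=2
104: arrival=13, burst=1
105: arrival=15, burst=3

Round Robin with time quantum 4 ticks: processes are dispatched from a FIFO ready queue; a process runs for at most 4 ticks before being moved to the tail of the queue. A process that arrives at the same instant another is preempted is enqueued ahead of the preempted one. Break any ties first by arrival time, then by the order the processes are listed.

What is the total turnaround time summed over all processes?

87

Gantt: | 100 0-4 | 101 4-8 | 100 8-12 | 102 12-16 | 101 16-17 | 103 17-19 | 100 19-21 | 104 21-22 | 105 22-25 | 102 25-30 |
Completion: 100=21  101=17  102=30  103=19  104=22  105=25
Turnaround = completion − arrival: 100=21, 101=15, 102=25, 103=7, 104=9, 105=10
Total turnaround = 21 + 15 + 25 + 7 + 9 + 10 = 87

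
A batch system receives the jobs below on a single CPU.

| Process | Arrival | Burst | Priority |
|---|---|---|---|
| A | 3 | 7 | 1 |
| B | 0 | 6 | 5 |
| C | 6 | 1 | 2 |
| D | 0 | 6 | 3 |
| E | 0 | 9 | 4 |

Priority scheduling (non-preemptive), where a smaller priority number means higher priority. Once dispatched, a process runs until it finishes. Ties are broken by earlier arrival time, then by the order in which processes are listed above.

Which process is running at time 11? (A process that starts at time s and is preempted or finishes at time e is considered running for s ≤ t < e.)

A

Schedule: | D 0-6 | A 6-13 | C 13-14 | E 14-23 | B 23-29 |
Completion: A=13  B=29  C=14  D=6  E=23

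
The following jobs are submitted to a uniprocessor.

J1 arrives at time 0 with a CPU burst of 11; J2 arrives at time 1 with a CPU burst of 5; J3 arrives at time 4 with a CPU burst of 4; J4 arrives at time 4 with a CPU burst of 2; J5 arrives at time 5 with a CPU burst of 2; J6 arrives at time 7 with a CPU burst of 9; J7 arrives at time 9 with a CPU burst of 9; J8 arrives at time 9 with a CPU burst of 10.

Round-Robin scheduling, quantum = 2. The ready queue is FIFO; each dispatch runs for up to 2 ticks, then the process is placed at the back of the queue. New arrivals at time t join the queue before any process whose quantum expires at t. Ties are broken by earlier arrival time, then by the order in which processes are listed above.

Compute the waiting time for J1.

Timeline: | J1 0-2 | J2 2-4 | J1 4-6 | J3 6-8 | J4 8-10 | J2 10-12 | J5 12-14 | J1 14-16 | J6 16-18 | J3 18-20 | J7 20-22 | J8 22-24 | J2 24-25 | J1 25-27 | J6 27-29 | J7 29-31 | J8 31-33 | J1 33-35 | J6 35-37 | J7 37-39 | J8 39-41 | J1 41-42 | J6 42-44 | J7 44-46 | J8 46-48 | J6 48-49 | J7 49-50 | J8 50-52 |
Completion: J1=42  J2=25  J3=20  J4=10  J5=14  J6=49  J7=50  J8=52
Turnaround (C−A): J1=42  J2=24  J3=16  J4=6  J5=9  J6=42  J7=41  J8=43
Waiting(J1) = turnaround − burst = 42 − 11 = 31

31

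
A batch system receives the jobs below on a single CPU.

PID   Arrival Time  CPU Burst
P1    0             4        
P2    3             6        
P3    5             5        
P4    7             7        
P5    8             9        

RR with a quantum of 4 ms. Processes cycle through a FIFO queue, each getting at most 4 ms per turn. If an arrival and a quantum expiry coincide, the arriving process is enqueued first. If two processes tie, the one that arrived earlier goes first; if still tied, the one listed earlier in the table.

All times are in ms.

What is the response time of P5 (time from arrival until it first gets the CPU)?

Gantt: | P1 0-4 | P2 4-8 | P3 8-12 | P4 12-16 | P5 16-20 | P2 20-22 | P3 22-23 | P4 23-26 | P5 26-31 |
Completion: P1=4  P2=22  P3=23  P4=26  P5=31
Response(P5) = first start − arrival = 16 − 8 = 8

8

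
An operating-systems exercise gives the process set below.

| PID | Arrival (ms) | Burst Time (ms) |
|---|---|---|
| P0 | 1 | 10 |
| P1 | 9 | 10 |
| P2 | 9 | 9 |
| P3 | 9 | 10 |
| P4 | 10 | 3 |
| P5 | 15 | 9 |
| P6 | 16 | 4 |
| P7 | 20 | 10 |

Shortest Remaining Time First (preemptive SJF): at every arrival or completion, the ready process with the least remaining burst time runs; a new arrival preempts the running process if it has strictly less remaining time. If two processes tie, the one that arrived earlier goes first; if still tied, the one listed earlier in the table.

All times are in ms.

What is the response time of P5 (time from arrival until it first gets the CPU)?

Gantt: | idle 0-1 | P0 1-11 | P4 11-14 | P2 14-16 | P6 16-20 | P2 20-27 | P5 27-36 | P1 36-46 | P3 46-56 | P7 56-66 |
Completion: P0=11  P1=46  P2=27  P3=56  P4=14  P5=36  P6=20  P7=66
Turnaround (C−A): P0=10  P1=37  P2=18  P3=47  P4=4  P5=21  P6=4  P7=46
Response(P5) = first start − arrival = 27 − 15 = 12

12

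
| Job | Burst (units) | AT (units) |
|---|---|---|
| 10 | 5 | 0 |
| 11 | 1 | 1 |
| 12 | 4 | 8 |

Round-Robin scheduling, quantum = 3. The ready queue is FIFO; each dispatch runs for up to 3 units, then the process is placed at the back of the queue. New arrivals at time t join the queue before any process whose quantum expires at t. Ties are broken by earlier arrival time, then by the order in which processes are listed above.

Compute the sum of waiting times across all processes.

Timeline: | 10 0-3 | 11 3-4 | 10 4-6 | idle 6-8 | 12 8-12 |
Completion: 10=6  11=4  12=12
Turnaround (C−A): 10=6  11=3  12=4
Waiting = turnaround − burst: 10=1, 11=2, 12=0
Total waiting = 1 + 2 + 0 = 3

3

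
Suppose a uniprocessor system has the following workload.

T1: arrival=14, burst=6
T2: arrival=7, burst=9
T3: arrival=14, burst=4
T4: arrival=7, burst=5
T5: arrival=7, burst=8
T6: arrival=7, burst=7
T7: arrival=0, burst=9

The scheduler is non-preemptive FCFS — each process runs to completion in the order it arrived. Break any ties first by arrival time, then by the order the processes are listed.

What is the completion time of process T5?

Gantt: | T7 0-9 | T2 9-18 | T4 18-23 | T5 23-31 | T6 31-38 | T1 38-44 | T3 44-48 |
Completion: T1=44  T2=18  T3=48  T4=23  T5=31  T6=38  T7=9

31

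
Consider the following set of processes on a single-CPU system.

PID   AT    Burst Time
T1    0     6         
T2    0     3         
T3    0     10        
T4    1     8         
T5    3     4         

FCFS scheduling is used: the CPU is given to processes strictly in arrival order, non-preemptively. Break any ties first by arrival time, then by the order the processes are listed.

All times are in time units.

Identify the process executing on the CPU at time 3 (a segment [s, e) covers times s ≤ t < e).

T1

Schedule: | T1 0-6 | T2 6-9 | T3 9-19 | T4 19-27 | T5 27-31 |
Completion: T1=6  T2=9  T3=19  T4=27  T5=31
Turnaround (C−A): T1=6  T2=9  T3=19  T4=26  T5=28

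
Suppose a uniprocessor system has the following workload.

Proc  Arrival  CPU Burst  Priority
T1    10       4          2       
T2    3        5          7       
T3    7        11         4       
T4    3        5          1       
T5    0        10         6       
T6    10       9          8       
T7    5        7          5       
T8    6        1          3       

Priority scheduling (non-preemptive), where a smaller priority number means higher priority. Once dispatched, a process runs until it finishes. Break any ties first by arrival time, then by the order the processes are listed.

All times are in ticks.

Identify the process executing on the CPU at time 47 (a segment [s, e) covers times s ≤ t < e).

Schedule: | T5 0-10 | T4 10-15 | T1 15-19 | T8 19-20 | T3 20-31 | T7 31-38 | T2 38-43 | T6 43-52 |
Completion: T1=19  T2=43  T3=31  T4=15  T5=10  T6=52  T7=38  T8=20
Turnaround (C−A): T1=9  T2=40  T3=24  T4=12  T5=10  T6=42  T7=33  T8=14

T6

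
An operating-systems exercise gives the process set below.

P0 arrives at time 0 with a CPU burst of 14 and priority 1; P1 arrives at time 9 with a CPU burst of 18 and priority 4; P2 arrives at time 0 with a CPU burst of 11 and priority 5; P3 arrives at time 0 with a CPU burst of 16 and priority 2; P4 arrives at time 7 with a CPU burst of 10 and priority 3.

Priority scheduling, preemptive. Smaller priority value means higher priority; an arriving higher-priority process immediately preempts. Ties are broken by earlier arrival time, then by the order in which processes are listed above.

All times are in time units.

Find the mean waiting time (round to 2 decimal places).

Schedule: | P0 0-14 | P3 14-30 | P4 30-40 | P1 40-58 | P2 58-69 |
Completion: P0=14  P1=58  P2=69  P3=30  P4=40
Turnaround (C−A): P0=14  P1=49  P2=69  P3=30  P4=33
Waiting times: P0=0, P1=31, P2=58, P3=14, P4=23
Average waiting = (0+31+58+14+23) / 5 = 126/5 = 25.20

25.20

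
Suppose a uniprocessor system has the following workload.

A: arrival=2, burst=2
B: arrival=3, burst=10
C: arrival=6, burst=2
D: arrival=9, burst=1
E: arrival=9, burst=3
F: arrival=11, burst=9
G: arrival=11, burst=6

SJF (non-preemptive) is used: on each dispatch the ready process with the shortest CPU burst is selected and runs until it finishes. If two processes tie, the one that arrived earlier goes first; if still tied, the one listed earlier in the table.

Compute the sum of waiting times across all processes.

Gantt: | idle 0-2 | A 2-4 | B 4-14 | D 14-15 | C 15-17 | E 17-20 | G 20-26 | F 26-35 |
Completion: A=4  B=14  C=17  D=15  E=20  F=35  G=26
Turnaround (C−A): A=2  B=11  C=11  D=6  E=11  F=24  G=15
Waiting = turnaround − burst: A=0, B=1, C=9, D=5, E=8, F=15, G=9
Total waiting = 0 + 1 + 9 + 5 + 8 + 15 + 9 = 47

47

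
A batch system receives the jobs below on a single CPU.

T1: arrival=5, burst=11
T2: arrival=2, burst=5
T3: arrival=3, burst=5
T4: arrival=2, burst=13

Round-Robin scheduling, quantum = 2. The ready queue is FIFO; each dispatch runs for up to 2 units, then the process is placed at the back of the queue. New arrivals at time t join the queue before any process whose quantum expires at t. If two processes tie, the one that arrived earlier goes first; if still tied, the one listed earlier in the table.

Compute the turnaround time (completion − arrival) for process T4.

Gantt: | idle 0-2 | T2 2-4 | T4 4-6 | T3 6-8 | T2 8-10 | T1 10-12 | T4 12-14 | T3 14-16 | T2 16-17 | T1 17-19 | T4 19-21 | T3 21-22 | T1 22-24 | T4 24-26 | T1 26-28 | T4 28-30 | T1 30-32 | T4 32-34 | T1 34-35 | T4 35-36 |
Completion: T1=35  T2=17  T3=22  T4=36
Turnaround (C−A): T1=30  T2=15  T3=19  T4=34
Turnaround(T4) = completion − arrival = 36 − 2 = 34

34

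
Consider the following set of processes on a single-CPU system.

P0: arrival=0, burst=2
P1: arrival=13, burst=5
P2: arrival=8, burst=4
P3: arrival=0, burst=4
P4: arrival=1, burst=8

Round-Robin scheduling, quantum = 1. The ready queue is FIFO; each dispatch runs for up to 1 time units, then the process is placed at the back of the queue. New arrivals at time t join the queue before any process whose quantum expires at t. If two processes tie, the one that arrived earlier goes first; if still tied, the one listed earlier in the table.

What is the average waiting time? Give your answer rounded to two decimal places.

5.80

Gantt: | P0 0-1 | P3 1-2 | P4 2-3 | P0 3-4 | P3 4-5 | P4 5-6 | P3 6-7 | P4 7-8 | P3 8-9 | P2 9-10 | P4 10-11 | P2 11-12 | P4 12-13 | P2 13-14 | P1 14-15 | P4 15-16 | P2 16-17 | P1 17-18 | P4 18-19 | P1 19-20 | P4 20-21 | P1 21-23 |
Completion: P0=4  P1=23  P2=17  P3=9  P4=21
Turnaround (C−A): P0=4  P1=10  P2=9  P3=9  P4=20
Waiting times: P0=2, P1=5, P2=5, P3=5, P4=12
Average waiting = (2+5+5+5+12) / 5 = 29/5 = 5.80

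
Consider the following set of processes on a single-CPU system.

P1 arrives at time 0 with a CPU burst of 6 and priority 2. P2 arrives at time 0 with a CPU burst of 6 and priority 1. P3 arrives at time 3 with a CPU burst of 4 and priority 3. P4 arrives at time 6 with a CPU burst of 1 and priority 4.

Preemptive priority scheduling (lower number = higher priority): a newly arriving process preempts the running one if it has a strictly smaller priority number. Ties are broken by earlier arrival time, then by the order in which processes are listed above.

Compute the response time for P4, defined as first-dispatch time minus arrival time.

10

Schedule: | P2 0-6 | P1 6-12 | P3 12-16 | P4 16-17 |
Completion: P1=12  P2=6  P3=16  P4=17
Turnaround (C−A): P1=12  P2=6  P3=13  P4=11
Response(P4) = first start − arrival = 16 − 6 = 10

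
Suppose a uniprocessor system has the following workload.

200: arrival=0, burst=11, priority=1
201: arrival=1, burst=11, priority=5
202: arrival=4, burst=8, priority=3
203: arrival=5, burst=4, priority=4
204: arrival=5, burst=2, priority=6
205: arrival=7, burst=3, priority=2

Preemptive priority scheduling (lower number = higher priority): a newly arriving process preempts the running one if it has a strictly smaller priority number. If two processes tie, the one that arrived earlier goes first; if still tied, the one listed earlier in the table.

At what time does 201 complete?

37

Gantt: | 200 0-11 | 205 11-14 | 202 14-22 | 203 22-26 | 201 26-37 | 204 37-39 |
Completion: 200=11  201=37  202=22  203=26  204=39  205=14
Turnaround (C−A): 200=11  201=36  202=18  203=21  204=34  205=7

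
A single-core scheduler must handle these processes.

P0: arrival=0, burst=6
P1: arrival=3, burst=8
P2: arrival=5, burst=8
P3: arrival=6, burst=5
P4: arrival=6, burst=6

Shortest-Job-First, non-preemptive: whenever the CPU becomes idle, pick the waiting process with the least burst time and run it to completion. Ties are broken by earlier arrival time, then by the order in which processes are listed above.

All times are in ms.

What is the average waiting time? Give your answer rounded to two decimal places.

7.80

Gantt: | P0 0-6 | P3 6-11 | P4 11-17 | P1 17-25 | P2 25-33 |
Completion: P0=6  P1=25  P2=33  P3=11  P4=17
Turnaround (C−A): P0=6  P1=22  P2=28  P3=5  P4=11
Waiting times: P0=0, P1=14, P2=20, P3=0, P4=5
Average waiting = (0+14+20+0+5) / 5 = 39/5 = 7.80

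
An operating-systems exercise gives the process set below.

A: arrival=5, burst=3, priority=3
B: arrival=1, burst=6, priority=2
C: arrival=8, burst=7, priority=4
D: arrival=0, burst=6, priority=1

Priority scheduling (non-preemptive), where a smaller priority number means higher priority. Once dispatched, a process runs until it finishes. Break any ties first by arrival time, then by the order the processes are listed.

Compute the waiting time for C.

Timeline: | D 0-6 | B 6-12 | A 12-15 | C 15-22 |
Completion: A=15  B=12  C=22  D=6
Turnaround (C−A): A=10  B=11  C=14  D=6
Waiting(C) = turnaround − burst = 14 − 7 = 7

7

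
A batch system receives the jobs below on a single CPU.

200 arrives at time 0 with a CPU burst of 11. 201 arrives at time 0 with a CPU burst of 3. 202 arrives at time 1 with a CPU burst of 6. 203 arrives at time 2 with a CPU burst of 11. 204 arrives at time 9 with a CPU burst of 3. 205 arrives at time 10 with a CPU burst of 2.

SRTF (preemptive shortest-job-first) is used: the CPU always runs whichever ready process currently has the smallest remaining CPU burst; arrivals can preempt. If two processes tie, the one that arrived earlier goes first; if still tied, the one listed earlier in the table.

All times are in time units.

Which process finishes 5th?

Schedule: | 201 0-3 | 202 3-9 | 204 9-12 | 205 12-14 | 200 14-25 | 203 25-36 |
Completion: 200=25  201=3  202=9  203=36  204=12  205=14
Finish order: 201 → 202 → 204 → 205 → 200 → 203

200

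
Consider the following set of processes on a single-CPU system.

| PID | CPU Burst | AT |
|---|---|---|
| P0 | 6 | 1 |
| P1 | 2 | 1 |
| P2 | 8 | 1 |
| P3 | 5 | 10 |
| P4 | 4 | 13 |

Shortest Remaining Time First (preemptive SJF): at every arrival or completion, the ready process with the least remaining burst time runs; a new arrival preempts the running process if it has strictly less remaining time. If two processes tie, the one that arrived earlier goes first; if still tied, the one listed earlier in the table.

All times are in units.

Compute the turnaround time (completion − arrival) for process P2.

Timeline: | idle 0-1 | P1 1-3 | P0 3-9 | P2 9-10 | P3 10-15 | P4 15-19 | P2 19-26 |
Completion: P0=9  P1=3  P2=26  P3=15  P4=19
Turnaround (C−A): P0=8  P1=2  P2=25  P3=5  P4=6
Turnaround(P2) = completion − arrival = 26 − 1 = 25

25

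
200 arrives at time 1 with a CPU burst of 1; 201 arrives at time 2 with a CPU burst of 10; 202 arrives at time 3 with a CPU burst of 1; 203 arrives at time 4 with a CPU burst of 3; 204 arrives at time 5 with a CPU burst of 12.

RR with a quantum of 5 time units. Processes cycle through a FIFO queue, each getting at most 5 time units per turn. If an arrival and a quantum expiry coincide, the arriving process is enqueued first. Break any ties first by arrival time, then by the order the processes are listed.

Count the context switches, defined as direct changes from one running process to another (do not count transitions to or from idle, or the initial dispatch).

Timeline: | idle 0-1 | 200 1-2 | 201 2-7 | 202 7-8 | 203 8-11 | 204 11-16 | 201 16-21 | 204 21-28 |
Completion: 200=2  201=21  202=8  203=11  204=28

6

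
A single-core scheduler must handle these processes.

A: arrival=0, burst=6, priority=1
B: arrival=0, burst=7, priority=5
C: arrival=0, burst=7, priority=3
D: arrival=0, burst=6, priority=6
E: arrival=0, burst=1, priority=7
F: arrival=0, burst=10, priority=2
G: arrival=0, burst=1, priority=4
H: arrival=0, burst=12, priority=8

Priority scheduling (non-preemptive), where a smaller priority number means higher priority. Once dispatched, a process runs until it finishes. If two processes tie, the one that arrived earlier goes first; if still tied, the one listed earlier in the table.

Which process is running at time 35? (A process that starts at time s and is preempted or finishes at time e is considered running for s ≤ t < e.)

D

Schedule: | A 0-6 | F 6-16 | C 16-23 | G 23-24 | B 24-31 | D 31-37 | E 37-38 | H 38-50 |
Completion: A=6  B=31  C=23  D=37  E=38  F=16  G=24  H=50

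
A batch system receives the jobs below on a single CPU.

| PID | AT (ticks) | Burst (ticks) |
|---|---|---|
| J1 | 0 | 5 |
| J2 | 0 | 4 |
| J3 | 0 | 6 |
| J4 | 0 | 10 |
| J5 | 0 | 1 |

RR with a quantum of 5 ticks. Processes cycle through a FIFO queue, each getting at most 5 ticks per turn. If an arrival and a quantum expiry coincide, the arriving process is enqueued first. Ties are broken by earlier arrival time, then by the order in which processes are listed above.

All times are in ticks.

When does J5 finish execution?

20

Schedule: | J1 0-5 | J2 5-9 | J3 9-14 | J4 14-19 | J5 19-20 | J3 20-21 | J4 21-26 |
Completion: J1=5  J2=9  J3=21  J4=26  J5=20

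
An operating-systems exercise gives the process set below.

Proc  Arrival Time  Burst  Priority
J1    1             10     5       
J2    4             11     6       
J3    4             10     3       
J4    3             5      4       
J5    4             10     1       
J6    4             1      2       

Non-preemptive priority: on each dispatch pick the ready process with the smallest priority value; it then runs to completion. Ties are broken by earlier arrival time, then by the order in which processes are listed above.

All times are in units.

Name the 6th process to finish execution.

Gantt: | idle 0-1 | J1 1-11 | J5 11-21 | J6 21-22 | J3 22-32 | J4 32-37 | J2 37-48 |
Completion: J1=11  J2=48  J3=32  J4=37  J5=21  J6=22
Finish order: J1 → J5 → J6 → J3 → J4 → J2

J2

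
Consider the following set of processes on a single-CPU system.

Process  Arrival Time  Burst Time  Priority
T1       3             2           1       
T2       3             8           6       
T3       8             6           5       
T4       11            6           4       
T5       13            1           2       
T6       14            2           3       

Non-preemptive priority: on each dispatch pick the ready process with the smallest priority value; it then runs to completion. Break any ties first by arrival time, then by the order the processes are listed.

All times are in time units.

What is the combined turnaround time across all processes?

46

Timeline: | idle 0-3 | T1 3-5 | T2 5-13 | T5 13-14 | T6 14-16 | T4 16-22 | T3 22-28 |
Completion: T1=5  T2=13  T3=28  T4=22  T5=14  T6=16
Turnaround = completion − arrival: T1=2, T2=10, T3=20, T4=11, T5=1, T6=2
Total turnaround = 2 + 10 + 20 + 11 + 1 + 2 = 46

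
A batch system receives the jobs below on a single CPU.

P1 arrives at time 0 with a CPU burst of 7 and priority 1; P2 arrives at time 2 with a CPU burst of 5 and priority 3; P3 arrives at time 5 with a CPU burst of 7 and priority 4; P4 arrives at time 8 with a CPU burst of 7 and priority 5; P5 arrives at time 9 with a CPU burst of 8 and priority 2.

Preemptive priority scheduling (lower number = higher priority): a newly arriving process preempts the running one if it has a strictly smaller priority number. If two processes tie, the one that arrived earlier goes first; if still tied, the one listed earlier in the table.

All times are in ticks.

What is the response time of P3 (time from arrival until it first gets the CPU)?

15

Gantt: | P1 0-7 | P2 7-9 | P5 9-17 | P2 17-20 | P3 20-27 | P4 27-34 |
Completion: P1=7  P2=20  P3=27  P4=34  P5=17
Turnaround (C−A): P1=7  P2=18  P3=22  P4=26  P5=8
Response(P3) = first start − arrival = 20 − 5 = 15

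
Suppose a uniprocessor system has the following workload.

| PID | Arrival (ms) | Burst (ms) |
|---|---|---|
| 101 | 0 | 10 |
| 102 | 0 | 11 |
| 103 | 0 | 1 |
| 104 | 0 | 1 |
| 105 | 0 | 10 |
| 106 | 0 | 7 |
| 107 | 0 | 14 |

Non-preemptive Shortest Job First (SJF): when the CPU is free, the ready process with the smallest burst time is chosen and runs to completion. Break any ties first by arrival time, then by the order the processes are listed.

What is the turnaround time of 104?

Schedule: | 103 0-1 | 104 1-2 | 106 2-9 | 101 9-19 | 105 19-29 | 102 29-40 | 107 40-54 |
Completion: 101=19  102=40  103=1  104=2  105=29  106=9  107=54
Turnaround (C−A): 101=19  102=40  103=1  104=2  105=29  106=9  107=54
Turnaround(104) = completion − arrival = 2 − 0 = 2

2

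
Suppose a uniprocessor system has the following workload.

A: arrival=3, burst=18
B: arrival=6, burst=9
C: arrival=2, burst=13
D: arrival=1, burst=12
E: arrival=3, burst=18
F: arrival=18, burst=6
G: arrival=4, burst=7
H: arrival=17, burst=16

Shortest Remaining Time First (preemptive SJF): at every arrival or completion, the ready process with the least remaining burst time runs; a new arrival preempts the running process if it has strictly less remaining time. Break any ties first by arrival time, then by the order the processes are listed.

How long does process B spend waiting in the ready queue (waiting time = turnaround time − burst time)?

Gantt: | idle 0-1 | D 1-4 | G 4-11 | D 11-20 | F 20-26 | B 26-35 | C 35-48 | H 48-64 | A 64-82 | E 82-100 |
Completion: A=82  B=35  C=48  D=20  E=100  F=26  G=11  H=64
Turnaround (C−A): A=79  B=29  C=46  D=19  E=97  F=8  G=7  H=47
Waiting(B) = turnaround − burst = 29 − 9 = 20

20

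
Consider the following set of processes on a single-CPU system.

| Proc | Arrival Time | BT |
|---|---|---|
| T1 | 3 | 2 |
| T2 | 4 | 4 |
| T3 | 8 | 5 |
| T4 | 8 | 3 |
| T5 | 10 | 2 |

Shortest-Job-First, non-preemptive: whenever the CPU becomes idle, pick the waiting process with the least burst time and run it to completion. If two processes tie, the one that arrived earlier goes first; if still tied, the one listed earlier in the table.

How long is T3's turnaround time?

Timeline: | idle 0-3 | T1 3-5 | T2 5-9 | T4 9-12 | T5 12-14 | T3 14-19 |
Completion: T1=5  T2=9  T3=19  T4=12  T5=14
Turnaround(T3) = completion − arrival = 19 − 8 = 11

11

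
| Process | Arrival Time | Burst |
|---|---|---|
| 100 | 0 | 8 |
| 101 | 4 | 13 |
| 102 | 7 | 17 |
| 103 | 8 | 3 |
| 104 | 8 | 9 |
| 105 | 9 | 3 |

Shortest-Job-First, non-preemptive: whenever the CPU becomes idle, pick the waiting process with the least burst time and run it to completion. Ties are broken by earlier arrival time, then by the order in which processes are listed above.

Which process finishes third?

Timeline: | 100 0-8 | 103 8-11 | 105 11-14 | 104 14-23 | 101 23-36 | 102 36-53 |
Completion: 100=8  101=36  102=53  103=11  104=23  105=14
Turnaround (C−A): 100=8  101=32  102=46  103=3  104=15  105=5
Finish order: 100 → 103 → 105 → 104 → 101 → 102

105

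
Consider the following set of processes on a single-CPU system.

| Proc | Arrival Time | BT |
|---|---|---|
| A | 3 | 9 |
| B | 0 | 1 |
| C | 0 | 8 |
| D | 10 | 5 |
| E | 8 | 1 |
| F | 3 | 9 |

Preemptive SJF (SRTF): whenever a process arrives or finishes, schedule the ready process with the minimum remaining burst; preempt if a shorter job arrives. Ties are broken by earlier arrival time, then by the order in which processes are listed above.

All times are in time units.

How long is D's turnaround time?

Gantt: | B 0-1 | C 1-9 | E 9-10 | D 10-15 | A 15-24 | F 24-33 |
Completion: A=24  B=1  C=9  D=15  E=10  F=33
Turnaround (C−A): A=21  B=1  C=9  D=5  E=2  F=30
Turnaround(D) = completion − arrival = 15 − 10 = 5

5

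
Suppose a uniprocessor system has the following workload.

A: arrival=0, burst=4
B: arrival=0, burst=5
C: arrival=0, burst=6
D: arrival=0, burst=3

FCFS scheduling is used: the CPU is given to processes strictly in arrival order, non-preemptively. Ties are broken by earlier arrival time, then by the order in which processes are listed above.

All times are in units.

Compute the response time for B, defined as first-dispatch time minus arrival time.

4

Schedule: | A 0-4 | B 4-9 | C 9-15 | D 15-18 |
Completion: A=4  B=9  C=15  D=18
Turnaround (C−A): A=4  B=9  C=15  D=18
Response(B) = first start − arrival = 4 − 0 = 4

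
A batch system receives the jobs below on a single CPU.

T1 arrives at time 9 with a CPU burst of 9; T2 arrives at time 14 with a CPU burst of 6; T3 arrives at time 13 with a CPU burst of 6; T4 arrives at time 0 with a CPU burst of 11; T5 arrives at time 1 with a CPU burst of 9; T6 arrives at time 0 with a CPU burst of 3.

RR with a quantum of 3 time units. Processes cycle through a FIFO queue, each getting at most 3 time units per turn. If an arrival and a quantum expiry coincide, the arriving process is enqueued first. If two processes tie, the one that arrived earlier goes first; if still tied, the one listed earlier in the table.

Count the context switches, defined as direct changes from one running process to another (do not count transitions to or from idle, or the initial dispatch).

14

Gantt: | T4 0-3 | T6 3-6 | T5 6-9 | T4 9-12 | T1 12-15 | T5 15-18 | T4 18-21 | T3 21-24 | T2 24-27 | T1 27-30 | T5 30-33 | T4 33-35 | T3 35-38 | T2 38-41 | T1 41-44 |
Completion: T1=44  T2=41  T3=38  T4=35  T5=33  T6=6
Turnaround (C−A): T1=35  T2=27  T3=25  T4=35  T5=32  T6=6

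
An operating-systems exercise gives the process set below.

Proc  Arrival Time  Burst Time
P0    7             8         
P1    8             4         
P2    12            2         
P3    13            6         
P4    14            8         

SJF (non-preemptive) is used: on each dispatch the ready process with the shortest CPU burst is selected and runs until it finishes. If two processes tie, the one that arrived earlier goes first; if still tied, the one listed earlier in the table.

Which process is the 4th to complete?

Timeline: | idle 0-7 | P0 7-15 | P2 15-17 | P1 17-21 | P3 21-27 | P4 27-35 |
Completion: P0=15  P1=21  P2=17  P3=27  P4=35
Turnaround (C−A): P0=8  P1=13  P2=5  P3=14  P4=21
Finish order: P0 → P2 → P1 → P3 → P4

P3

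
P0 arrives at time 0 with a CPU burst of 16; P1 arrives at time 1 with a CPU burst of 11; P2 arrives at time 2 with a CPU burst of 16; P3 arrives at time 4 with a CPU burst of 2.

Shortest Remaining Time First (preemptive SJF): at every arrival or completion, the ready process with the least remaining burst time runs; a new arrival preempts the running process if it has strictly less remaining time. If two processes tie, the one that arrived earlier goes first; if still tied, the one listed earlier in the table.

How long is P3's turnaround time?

Timeline: | P0 0-1 | P1 1-4 | P3 4-6 | P1 6-14 | P0 14-29 | P2 29-45 |
Completion: P0=29  P1=14  P2=45  P3=6
Turnaround (C−A): P0=29  P1=13  P2=43  P3=2
Turnaround(P3) = completion − arrival = 6 − 4 = 2

2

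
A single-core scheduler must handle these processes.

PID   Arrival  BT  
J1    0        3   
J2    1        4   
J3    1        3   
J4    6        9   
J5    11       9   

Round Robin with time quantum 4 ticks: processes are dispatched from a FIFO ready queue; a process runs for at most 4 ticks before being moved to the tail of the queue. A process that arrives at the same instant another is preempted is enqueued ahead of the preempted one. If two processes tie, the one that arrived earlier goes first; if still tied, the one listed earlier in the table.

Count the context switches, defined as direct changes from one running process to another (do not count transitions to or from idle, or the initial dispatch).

Gantt: | J1 0-3 | J2 3-7 | J3 7-10 | J4 10-14 | J5 14-18 | J4 18-22 | J5 22-26 | J4 26-27 | J5 27-28 |
Completion: J1=3  J2=7  J3=10  J4=27  J5=28
Turnaround (C−A): J1=3  J2=6  J3=9  J4=21  J5=17

8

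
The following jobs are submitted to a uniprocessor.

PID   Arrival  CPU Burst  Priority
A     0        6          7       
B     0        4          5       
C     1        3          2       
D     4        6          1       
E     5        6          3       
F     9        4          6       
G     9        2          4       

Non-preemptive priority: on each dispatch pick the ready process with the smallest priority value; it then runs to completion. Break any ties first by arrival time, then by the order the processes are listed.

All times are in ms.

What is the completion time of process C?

13

Gantt: | B 0-4 | D 4-10 | C 10-13 | E 13-19 | G 19-21 | F 21-25 | A 25-31 |
Completion: A=31  B=4  C=13  D=10  E=19  F=25  G=21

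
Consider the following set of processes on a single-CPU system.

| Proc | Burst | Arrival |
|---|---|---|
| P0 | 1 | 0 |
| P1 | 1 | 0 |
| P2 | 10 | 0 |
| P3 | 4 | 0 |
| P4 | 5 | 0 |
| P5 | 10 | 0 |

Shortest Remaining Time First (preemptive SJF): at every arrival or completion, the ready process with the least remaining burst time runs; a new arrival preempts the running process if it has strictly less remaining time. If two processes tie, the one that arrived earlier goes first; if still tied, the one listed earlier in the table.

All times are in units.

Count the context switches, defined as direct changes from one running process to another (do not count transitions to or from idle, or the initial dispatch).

Timeline: | P0 0-1 | P1 1-2 | P3 2-6 | P4 6-11 | P2 11-21 | P5 21-31 |
Completion: P0=1  P1=2  P2=21  P3=6  P4=11  P5=31
Turnaround (C−A): P0=1  P1=2  P2=21  P3=6  P4=11  P5=31

5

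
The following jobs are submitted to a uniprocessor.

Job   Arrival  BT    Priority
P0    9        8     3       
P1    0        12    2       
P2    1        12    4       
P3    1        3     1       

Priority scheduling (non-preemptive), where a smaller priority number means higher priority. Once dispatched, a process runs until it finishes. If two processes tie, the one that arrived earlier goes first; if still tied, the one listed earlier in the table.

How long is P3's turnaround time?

Timeline: | P1 0-12 | P3 12-15 | P0 15-23 | P2 23-35 |
Completion: P0=23  P1=12  P2=35  P3=15
Turnaround (C−A): P0=14  P1=12  P2=34  P3=14
Turnaround(P3) = completion − arrival = 15 − 1 = 14

14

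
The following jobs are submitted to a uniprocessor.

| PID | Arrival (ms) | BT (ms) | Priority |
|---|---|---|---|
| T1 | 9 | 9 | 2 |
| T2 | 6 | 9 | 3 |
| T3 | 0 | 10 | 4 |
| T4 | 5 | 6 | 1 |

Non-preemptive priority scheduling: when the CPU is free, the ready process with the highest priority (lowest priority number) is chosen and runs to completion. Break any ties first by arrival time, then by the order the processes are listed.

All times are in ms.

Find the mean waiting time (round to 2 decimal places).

Gantt: | T3 0-10 | T4 10-16 | T1 16-25 | T2 25-34 |
Completion: T1=25  T2=34  T3=10  T4=16
Turnaround (C−A): T1=16  T2=28  T3=10  T4=11
Waiting times: T1=7, T2=19, T3=0, T4=5
Average waiting = (7+19+0+5) / 4 = 31/4 = 7.75

7.75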